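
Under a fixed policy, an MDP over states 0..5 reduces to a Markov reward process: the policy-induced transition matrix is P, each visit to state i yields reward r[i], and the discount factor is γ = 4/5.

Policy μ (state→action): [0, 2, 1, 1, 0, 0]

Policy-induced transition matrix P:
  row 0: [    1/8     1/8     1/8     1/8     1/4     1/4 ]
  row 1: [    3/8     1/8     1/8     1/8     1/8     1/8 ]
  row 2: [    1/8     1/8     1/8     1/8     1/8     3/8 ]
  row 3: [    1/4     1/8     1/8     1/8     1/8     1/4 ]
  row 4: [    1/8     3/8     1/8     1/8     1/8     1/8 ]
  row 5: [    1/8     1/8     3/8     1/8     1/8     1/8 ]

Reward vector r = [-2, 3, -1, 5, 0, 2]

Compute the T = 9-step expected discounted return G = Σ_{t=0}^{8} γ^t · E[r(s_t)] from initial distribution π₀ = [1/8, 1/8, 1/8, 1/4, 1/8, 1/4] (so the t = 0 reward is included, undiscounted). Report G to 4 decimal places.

G = 4.9985

t=0: π = [0.1250, 0.1250, 0.1250, 0.2500, 0.1250, 0.2500], E[r] = 1.7500, γ^t·E[r] = 1.750000, running G = 1.750000
t=1: π = [0.1875, 0.1563, 0.1875, 0.1250, 0.1406, 0.2031], E[r] = 0.9375, γ^t·E[r] = 0.750000, running G = 2.500000
t=2: π = [0.1797, 0.1602, 0.1758, 0.1250, 0.1484, 0.2109], E[r] = 0.9922, γ^t·E[r] = 0.635000, running G = 3.135000
t=3: π = [0.1807, 0.1621, 0.1777, 0.1250, 0.1475, 0.2070], E[r] = 0.9863, γ^t·E[r] = 0.505000, running G = 3.640000
t=4: π = [0.1812, 0.1619, 0.1768, 0.1250, 0.1476, 0.2076], E[r] = 0.9868, γ^t·E[r] = 0.404200, running G = 4.044200
t=5: π = [0.1811, 0.1619, 0.1769, 0.1250, 0.1476, 0.2075], E[r] = 0.9865, γ^t·E[r] = 0.323260, running G = 4.367460
t=6: π = [0.1811, 0.1619, 0.1769, 0.1250, 0.1476, 0.2075], E[r] = 0.9866, γ^t·E[r] = 0.258644, running G = 4.626104
t=7: π = [0.1811, 0.1619, 0.1769, 0.1250, 0.1476, 0.2075], E[r] = 0.9866, γ^t·E[r] = 0.206906, running G = 4.833010
t=8: π = [0.1811, 0.1619, 0.1769, 0.1250, 0.1476, 0.2075], E[r] = 0.9866, γ^t·E[r] = 0.165527, running G = 4.998537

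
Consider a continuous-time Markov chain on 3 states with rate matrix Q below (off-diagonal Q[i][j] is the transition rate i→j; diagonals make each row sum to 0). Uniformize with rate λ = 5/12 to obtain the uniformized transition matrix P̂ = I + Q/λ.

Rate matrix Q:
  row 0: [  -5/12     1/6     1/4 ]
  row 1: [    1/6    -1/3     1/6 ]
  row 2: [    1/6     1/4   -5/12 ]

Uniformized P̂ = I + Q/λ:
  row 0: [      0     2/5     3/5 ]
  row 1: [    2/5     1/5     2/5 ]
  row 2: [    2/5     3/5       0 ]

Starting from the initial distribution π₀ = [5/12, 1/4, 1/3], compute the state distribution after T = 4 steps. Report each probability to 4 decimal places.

π = [0.2891, 0.3909, 0.3200]

t=0: π = [0.4167, 0.2500, 0.3333]
t=1: π = [0.2333, 0.4167, 0.3500]
t=2: π = [0.3067, 0.3867, 0.3067]
t=3: π = [0.2773, 0.3840, 0.3387]
t=4: π = [0.2891, 0.3909, 0.3200]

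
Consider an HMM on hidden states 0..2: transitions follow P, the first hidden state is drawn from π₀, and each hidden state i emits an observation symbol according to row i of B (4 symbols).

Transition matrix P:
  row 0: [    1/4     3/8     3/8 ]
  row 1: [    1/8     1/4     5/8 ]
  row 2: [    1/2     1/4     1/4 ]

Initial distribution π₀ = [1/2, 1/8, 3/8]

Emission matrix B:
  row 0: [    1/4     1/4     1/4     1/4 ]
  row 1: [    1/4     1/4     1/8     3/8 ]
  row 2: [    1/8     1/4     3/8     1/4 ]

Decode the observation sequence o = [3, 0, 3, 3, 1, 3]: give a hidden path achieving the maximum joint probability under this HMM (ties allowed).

path = [2, 0, 1, 2, 0, 1]

t=0: δ = [1.250e-01, 4.688e-02, 9.375e-02]  (obs o_0=3)
t=1: δ = [1.172e-02, 1.172e-02, 5.859e-03]  ψ = [2, 0, 0]  (obs o_1=0)
t=2: δ = [7.324e-04, 1.648e-03, 1.831e-03]  ψ = [0, 0, 1]  (obs o_2=3)
t=3: δ = [2.289e-04, 1.717e-04, 2.575e-04]  ψ = [2, 2, 1]  (obs o_3=3)
t=4: δ = [3.219e-05, 2.146e-05, 2.682e-05]  ψ = [2, 0, 1]  (obs o_4=1)
t=5: δ = [3.353e-06, 4.526e-06, 3.353e-06]  ψ = [2, 0, 1]  (obs o_5=3)
backtrack: best end state = 1; path = [2, 0, 1, 2, 0, 1]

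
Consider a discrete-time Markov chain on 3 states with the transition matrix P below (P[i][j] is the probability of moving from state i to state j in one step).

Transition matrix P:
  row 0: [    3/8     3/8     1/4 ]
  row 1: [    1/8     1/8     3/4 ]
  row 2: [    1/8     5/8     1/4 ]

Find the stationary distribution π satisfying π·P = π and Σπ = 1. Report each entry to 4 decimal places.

π = [0.1667, 0.3889, 0.4444]

Balance equations π_j = Σ_i π_i·P[i][j]:
  π_0 = 3/8·π_0 + 1/8·π_1 + 1/8·π_2
  π_1 = 3/8·π_0 + 1/8·π_1 + 5/8·π_2
  normalize: π_0 + π_1 + π_2 = 1
Solving the linear system gives exactly π = [1/6, 7/18, 4/9].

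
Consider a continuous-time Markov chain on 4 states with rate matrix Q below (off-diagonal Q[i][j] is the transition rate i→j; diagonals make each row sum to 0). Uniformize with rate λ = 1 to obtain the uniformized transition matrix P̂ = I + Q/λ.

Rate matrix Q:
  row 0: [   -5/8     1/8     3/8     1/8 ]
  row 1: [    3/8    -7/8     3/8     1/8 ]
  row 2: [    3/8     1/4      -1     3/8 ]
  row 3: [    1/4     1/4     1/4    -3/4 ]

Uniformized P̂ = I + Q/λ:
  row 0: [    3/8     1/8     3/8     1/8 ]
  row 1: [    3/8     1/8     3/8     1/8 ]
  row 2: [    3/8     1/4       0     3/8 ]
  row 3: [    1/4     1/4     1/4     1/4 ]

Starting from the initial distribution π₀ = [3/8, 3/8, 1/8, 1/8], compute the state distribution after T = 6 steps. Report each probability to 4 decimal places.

π = [0.3481, 0.1836, 0.2530, 0.2153]

t=0: π = [0.3750, 0.3750, 0.1250, 0.1250]
t=1: π = [0.3594, 0.1563, 0.3125, 0.1719]
t=2: π = [0.3535, 0.1855, 0.2363, 0.2246]
t=3: π = [0.3469, 0.1826, 0.2583, 0.2122]
t=4: π = [0.3485, 0.1838, 0.2516, 0.2161]
t=5: π = [0.3480, 0.1835, 0.2536, 0.2149]
t=6: π = [0.3481, 0.1836, 0.2530, 0.2153]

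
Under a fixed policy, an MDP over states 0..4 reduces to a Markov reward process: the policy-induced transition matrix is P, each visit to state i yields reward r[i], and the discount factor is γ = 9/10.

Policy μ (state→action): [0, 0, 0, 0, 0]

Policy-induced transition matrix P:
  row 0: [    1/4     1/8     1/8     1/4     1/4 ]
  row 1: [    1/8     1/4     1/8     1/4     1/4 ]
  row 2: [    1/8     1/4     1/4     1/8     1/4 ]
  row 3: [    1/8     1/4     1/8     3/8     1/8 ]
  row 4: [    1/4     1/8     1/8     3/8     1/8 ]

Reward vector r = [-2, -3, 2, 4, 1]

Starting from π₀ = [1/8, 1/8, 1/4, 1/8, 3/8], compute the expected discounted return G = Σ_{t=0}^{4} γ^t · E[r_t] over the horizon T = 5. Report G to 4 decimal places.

G = 2.8778

t=0: π = [0.1250, 0.1250, 0.2500, 0.1250, 0.3750], E[r] = 0.7500, γ^t·E[r] = 0.750000, running G = 0.750000
t=1: π = [0.1875, 0.1875, 0.1563, 0.2813, 0.1875], E[r] = 0.6875, γ^t·E[r] = 0.618750, running G = 1.368750
t=2: π = [0.1719, 0.2031, 0.1445, 0.2891, 0.1914], E[r] = 0.6836, γ^t·E[r] = 0.553711, running G = 1.922461
t=3: π = [0.1704, 0.2046, 0.1431, 0.2920, 0.1899], E[r] = 0.6895, γ^t·E[r] = 0.502611, running G = 2.425072
t=4: π = [0.1700, 0.2050, 0.1429, 0.2924, 0.1898], E[r] = 0.6900, γ^t·E[r] = 0.452711, running G = 2.877783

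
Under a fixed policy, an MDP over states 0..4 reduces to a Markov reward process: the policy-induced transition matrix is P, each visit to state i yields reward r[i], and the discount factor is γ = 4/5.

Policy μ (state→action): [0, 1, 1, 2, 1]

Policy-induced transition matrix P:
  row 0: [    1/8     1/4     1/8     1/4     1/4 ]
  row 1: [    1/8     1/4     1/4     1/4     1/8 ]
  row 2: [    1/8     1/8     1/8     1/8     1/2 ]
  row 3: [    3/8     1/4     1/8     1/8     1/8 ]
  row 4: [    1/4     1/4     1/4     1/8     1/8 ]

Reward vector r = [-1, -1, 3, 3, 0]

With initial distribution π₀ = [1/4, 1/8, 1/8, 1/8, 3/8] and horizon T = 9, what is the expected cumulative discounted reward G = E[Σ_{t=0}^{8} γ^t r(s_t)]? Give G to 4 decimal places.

t=0: π = [0.2500, 0.1250, 0.1250, 0.1250, 0.3750], E[r] = 0.3750, γ^t·E[r] = 0.375000, running G = 0.375000
t=1: π = [0.2031, 0.2344, 0.1875, 0.1719, 0.2031], E[r] = 0.6406, γ^t·E[r] = 0.512500, running G = 0.887500
t=2: π = [0.1934, 0.2266, 0.1797, 0.1797, 0.2207], E[r] = 0.6582, γ^t·E[r] = 0.421250, running G = 1.308750
t=3: π = [0.1975, 0.2275, 0.1809, 0.1775, 0.2166], E[r] = 0.6501, γ^t·E[r] = 0.332875, running G = 1.641625
t=4: π = [0.1964, 0.2274, 0.1805, 0.1781, 0.2175], E[r] = 0.6521, γ^t·E[r] = 0.267100, running G = 1.908725
t=5: π = [0.1967, 0.2274, 0.1806, 0.1780, 0.2172], E[r] = 0.6516, γ^t·E[r] = 0.213523, running G = 2.122248
t=6: π = [0.1967, 0.2274, 0.1806, 0.1780, 0.2173], E[r] = 0.6517, γ^t·E[r] = 0.170850, running G = 2.293098
t=7: π = [0.1967, 0.2274, 0.1806, 0.1780, 0.2173], E[r] = 0.6517, γ^t·E[r] = 0.136673, running G = 2.429771
t=8: π = [0.1967, 0.2274, 0.1806, 0.1780, 0.2173], E[r] = 0.6517, γ^t·E[r] = 0.109340, running G = 2.539112

G = 2.5391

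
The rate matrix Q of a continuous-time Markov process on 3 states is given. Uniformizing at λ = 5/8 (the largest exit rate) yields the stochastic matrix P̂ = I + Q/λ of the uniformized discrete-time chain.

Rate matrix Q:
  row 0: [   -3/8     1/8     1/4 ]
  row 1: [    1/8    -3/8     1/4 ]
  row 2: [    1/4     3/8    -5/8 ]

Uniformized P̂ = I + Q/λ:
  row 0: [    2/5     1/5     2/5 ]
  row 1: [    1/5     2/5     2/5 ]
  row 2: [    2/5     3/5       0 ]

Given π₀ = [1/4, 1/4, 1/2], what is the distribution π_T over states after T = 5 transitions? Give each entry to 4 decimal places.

π = [0.3222, 0.3943, 0.2835]

t=0: π = [0.2500, 0.2500, 0.5000]
t=1: π = [0.3500, 0.4500, 0.2000]
t=2: π = [0.3100, 0.3700, 0.3200]
t=3: π = [0.3260, 0.4020, 0.2720]
t=4: π = [0.3196, 0.3892, 0.2912]
t=5: π = [0.3222, 0.3943, 0.2835]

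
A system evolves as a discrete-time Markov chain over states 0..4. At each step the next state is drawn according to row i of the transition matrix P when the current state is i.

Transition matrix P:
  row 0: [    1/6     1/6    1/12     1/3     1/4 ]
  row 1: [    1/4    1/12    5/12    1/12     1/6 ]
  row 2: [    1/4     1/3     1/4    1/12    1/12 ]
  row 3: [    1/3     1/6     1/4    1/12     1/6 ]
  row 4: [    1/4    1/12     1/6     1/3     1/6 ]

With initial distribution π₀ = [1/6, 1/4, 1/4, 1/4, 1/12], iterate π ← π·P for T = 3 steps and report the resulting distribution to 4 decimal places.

π = [0.2456, 0.1750, 0.2262, 0.1852, 0.1681]

t=0: π = [0.1667, 0.2500, 0.2500, 0.2500, 0.0833]
t=1: π = [0.2569, 0.1806, 0.2569, 0.1458, 0.1597]
t=2: π = [0.2407, 0.1811, 0.2240, 0.1875, 0.1667]
t=3: π = [0.2456, 0.1750, 0.2262, 0.1852, 0.1681]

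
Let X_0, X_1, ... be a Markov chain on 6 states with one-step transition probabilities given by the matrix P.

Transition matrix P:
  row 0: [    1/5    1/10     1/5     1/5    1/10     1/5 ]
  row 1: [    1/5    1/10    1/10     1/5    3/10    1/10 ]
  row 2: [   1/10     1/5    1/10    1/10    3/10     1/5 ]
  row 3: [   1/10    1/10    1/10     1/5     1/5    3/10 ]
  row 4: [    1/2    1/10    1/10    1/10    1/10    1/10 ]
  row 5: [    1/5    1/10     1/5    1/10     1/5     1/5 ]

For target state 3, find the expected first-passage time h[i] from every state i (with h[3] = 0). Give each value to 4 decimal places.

First-step conditioning: h[3] = 0; for i ≠ 3, h[i] = 1 + Σ_k P[i][k]·h[k].
  h[0] = 1 + 1/5·h[0] + 1/10·h[1] + 1/5·h[2] + 1/10·h[4] + 1/5·h[5]
  h[1] = 1 + 1/5·h[0] + 1/10·h[1] + 1/10·h[2] + 3/10·h[4] + 1/10·h[5]
  h[2] = 1 + 1/10·h[0] + 1/5·h[1] + 1/10·h[2] + 3/10·h[4] + 1/5·h[5]
  h[4] = 1 + 1/2·h[0] + 1/10·h[1] + 1/10·h[2] + 1/10·h[4] + 1/10·h[5]
  h[5] = 1 + 1/5·h[0] + 1/10·h[1] + 1/5·h[2] + 1/5·h[4] + 1/5·h[5]
Solving the 5×5 linear system over states ≠ 3 gives exactly h = [12700/1907, 12630/1907, 14030/1907, 0, 13700/1907, 14070/1907] (h[3] = 0 is the target).

h = [6.6597, 6.6230, 7.3571, 0.0000, 7.1841, 7.3781]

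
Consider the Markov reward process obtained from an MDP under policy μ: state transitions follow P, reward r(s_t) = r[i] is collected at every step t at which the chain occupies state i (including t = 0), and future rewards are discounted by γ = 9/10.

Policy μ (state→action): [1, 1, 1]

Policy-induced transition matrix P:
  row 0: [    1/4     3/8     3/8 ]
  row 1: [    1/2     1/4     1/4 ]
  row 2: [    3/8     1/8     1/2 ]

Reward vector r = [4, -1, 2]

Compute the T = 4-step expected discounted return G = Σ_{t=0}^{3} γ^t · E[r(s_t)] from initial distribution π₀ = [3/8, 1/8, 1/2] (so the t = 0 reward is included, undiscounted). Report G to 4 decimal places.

t=0: π = [0.3750, 0.1250, 0.5000], E[r] = 2.3750, γ^t·E[r] = 2.375000, running G = 2.375000
t=1: π = [0.3438, 0.2344, 0.4219], E[r] = 1.9844, γ^t·E[r] = 1.785938, running G = 4.160938
t=2: π = [0.3613, 0.2402, 0.3984], E[r] = 2.0020, γ^t·E[r] = 1.621582, running G = 5.782520
t=3: π = [0.3599, 0.2454, 0.3948], E[r] = 1.9836, γ^t·E[r] = 1.446075, running G = 7.228595

G = 7.2286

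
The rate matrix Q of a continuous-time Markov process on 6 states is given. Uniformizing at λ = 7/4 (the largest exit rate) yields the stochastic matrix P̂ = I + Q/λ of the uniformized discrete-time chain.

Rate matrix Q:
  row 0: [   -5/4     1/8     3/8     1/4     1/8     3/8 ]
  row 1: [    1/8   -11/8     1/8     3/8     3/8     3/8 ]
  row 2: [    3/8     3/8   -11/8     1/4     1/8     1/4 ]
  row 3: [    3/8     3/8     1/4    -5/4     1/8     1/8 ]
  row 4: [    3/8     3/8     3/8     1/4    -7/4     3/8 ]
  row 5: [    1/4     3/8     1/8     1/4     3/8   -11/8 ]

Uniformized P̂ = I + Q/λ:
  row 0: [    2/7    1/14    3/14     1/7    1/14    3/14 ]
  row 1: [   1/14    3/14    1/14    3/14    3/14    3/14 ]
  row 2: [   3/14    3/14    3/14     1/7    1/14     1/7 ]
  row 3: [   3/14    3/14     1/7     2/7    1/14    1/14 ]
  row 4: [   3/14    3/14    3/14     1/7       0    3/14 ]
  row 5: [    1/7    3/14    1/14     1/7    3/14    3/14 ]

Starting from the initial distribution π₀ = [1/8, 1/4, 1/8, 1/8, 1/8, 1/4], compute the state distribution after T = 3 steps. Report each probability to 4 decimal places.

t=0: π = [0.1250, 0.2500, 0.1250, 0.1250, 0.1250, 0.2500]
t=1: π = [0.1696, 0.1964, 0.1339, 0.1786, 0.1339, 0.1875]
t=2: π = [0.1849, 0.1901, 0.1467, 0.1824, 0.1167, 0.1792]
t=3: π = [0.1875, 0.1879, 0.1485, 0.1825, 0.1158, 0.1778]

π = [0.1875, 0.1879, 0.1485, 0.1825, 0.1158, 0.1778]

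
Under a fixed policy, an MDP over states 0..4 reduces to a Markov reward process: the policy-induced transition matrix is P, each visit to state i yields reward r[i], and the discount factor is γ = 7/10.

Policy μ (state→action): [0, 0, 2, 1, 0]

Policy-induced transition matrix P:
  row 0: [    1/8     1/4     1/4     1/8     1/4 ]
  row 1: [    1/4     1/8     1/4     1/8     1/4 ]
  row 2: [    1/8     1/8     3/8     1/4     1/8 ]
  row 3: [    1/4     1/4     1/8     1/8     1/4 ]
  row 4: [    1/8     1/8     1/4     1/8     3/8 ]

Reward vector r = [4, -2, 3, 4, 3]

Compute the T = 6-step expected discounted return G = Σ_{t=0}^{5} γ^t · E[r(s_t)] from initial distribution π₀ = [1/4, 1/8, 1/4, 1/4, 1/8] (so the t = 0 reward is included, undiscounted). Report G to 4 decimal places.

G = 7.6454

t=0: π = [0.2500, 0.1250, 0.2500, 0.2500, 0.1250], E[r] = 2.8750, γ^t·E[r] = 2.875000, running G = 2.875000
t=1: π = [0.1719, 0.1875, 0.2500, 0.1563, 0.2344], E[r] = 2.3906, γ^t·E[r] = 1.673438, running G = 4.548438
t=2: π = [0.1680, 0.1660, 0.2617, 0.1563, 0.2480], E[r] = 2.4941, γ^t·E[r] = 1.222129, running G = 5.770566
t=3: π = [0.1653, 0.1655, 0.2632, 0.1577, 0.2483], E[r] = 2.4954, γ^t·E[r] = 0.855909, running G = 6.626475
t=4: π = [0.1654, 0.1654, 0.2632, 0.1579, 0.2481], E[r] = 2.4964, γ^t·E[r] = 0.599393, running G = 7.225868
t=5: π = [0.1654, 0.1654, 0.2632, 0.1579, 0.2481], E[r] = 2.4962, γ^t·E[r] = 0.419543, running G = 7.645412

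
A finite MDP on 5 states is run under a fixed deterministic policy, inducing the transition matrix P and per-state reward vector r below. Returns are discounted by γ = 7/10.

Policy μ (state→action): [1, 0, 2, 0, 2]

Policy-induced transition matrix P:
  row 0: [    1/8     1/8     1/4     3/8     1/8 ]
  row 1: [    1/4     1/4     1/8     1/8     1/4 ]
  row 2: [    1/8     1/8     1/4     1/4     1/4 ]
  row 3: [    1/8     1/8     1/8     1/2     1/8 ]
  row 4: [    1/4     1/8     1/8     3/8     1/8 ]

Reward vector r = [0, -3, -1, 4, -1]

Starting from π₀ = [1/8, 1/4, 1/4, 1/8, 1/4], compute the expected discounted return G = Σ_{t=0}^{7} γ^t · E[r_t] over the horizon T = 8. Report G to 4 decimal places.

t=0: π = [0.1250, 0.2500, 0.2500, 0.1250, 0.2500], E[r] = -0.7500, γ^t·E[r] = -0.750000, running G = -0.750000
t=1: π = [0.1875, 0.1563, 0.1719, 0.2969, 0.1875], E[r] = 0.3594, γ^t·E[r] = 0.251563, running G = -0.498438
t=2: π = [0.1680, 0.1445, 0.1699, 0.3516, 0.1660], E[r] = 0.6367, γ^t·E[r] = 0.311992, running G = -0.186445
t=3: π = [0.1638, 0.1431, 0.1672, 0.3616, 0.1643], E[r] = 0.6855, γ^t·E[r] = 0.235143, running G = 0.048697
t=4: π = [0.1634, 0.1429, 0.1664, 0.3635, 0.1638], E[r] = 0.6953, γ^t·E[r] = 0.166937, running G = 0.215634
t=5: π = [0.1633, 0.1429, 0.1662, 0.3639, 0.1637], E[r] = 0.6972, γ^t·E[r] = 0.117182, running G = 0.332817
t=6: π = [0.1633, 0.1429, 0.1662, 0.3640, 0.1636], E[r] = 0.6976, γ^t·E[r] = 0.082070, running G = 0.414887
t=7: π = [0.1633, 0.1429, 0.1662, 0.3640, 0.1636], E[r] = 0.6977, γ^t·E[r] = 0.057455, running G = 0.472342

G = 0.4723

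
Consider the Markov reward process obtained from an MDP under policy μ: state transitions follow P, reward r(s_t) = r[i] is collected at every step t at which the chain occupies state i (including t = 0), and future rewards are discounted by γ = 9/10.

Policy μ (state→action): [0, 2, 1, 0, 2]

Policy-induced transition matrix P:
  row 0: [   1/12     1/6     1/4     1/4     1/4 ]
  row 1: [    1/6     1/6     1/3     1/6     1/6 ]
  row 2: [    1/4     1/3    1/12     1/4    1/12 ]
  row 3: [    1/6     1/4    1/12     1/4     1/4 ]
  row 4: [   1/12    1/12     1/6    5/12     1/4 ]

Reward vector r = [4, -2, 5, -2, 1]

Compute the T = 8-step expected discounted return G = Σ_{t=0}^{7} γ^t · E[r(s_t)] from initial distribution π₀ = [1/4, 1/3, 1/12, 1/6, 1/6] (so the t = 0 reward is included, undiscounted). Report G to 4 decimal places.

G = 4.3311

t=0: π = [0.2500, 0.3333, 0.0833, 0.1667, 0.1667], E[r] = 0.5833, γ^t·E[r] = 0.583333, running G = 0.583333
t=1: π = [0.1389, 0.1806, 0.2222, 0.2500, 0.2083], E[r] = 1.0139, γ^t·E[r] = 0.912500, running G = 1.495833
t=2: π = [0.1563, 0.2072, 0.1690, 0.2697, 0.1979], E[r] = 0.7141, γ^t·E[r] = 0.578438, running G = 2.074271
t=3: π = [0.1512, 0.2008, 0.1777, 0.2657, 0.2046], E[r] = 0.7648, γ^t·E[r] = 0.557508, running G = 2.631779
t=4: π = [0.1518, 0.2014, 0.1758, 0.2674, 0.2037], E[r] = 0.7524, γ^t·E[r] = 0.493662, running G = 3.125441
t=5: π = [0.1517, 0.2013, 0.1760, 0.2672, 0.2039], E[r] = 0.7536, γ^t·E[r] = 0.444980, running G = 3.570421
t=6: π = [0.1517, 0.2013, 0.1759, 0.2672, 0.2039], E[r] = 0.7534, γ^t·E[r] = 0.400369, running G = 3.970791
t=7: π = [0.1517, 0.2013, 0.1759, 0.2672, 0.2039], E[r] = 0.7533, γ^t·E[r] = 0.360324, running G = 4.331115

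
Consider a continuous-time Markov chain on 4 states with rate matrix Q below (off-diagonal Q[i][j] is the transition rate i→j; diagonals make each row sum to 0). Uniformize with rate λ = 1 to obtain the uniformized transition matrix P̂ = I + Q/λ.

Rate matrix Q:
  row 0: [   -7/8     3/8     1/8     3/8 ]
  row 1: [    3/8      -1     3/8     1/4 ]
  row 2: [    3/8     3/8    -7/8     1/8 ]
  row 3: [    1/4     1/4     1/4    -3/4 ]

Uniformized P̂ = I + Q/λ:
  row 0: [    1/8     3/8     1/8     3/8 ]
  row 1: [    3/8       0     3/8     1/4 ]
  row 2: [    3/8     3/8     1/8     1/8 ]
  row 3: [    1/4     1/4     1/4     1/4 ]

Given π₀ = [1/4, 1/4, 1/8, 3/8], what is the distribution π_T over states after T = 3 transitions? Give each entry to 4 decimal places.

t=0: π = [0.2500, 0.2500, 0.1250, 0.3750]
t=1: π = [0.2656, 0.2344, 0.2344, 0.2656]
t=2: π = [0.2754, 0.2539, 0.2168, 0.2539]
t=3: π = [0.2744, 0.2480, 0.2202, 0.2573]

π = [0.2744, 0.2480, 0.2202, 0.2573]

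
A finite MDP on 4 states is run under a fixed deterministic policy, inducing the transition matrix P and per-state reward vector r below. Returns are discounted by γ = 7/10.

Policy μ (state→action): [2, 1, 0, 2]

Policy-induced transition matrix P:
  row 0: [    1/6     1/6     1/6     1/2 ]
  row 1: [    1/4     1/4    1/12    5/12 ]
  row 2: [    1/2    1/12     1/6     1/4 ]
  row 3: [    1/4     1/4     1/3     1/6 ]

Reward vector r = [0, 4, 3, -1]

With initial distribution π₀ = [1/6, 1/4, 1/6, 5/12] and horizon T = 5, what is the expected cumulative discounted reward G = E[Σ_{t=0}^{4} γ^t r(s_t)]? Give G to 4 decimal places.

G = 3.0356

t=0: π = [0.1667, 0.2500, 0.1667, 0.4167], E[r] = 1.0833, γ^t·E[r] = 1.083333, running G = 1.083333
t=1: π = [0.2778, 0.2083, 0.2153, 0.2986], E[r] = 1.1806, γ^t·E[r] = 0.826389, running G = 1.909722
t=2: π = [0.2807, 0.1910, 0.1991, 0.3293], E[r] = 1.0318, γ^t·E[r] = 0.505596, running G = 2.415318
t=3: π = [0.2764, 0.1934, 0.2056, 0.3246], E[r] = 1.0661, γ^t·E[r] = 0.365662, running G = 2.780980
t=4: π = [0.2784, 0.1927, 0.2046, 0.3243], E[r] = 1.0604, γ^t·E[r] = 0.254606, running G = 3.035586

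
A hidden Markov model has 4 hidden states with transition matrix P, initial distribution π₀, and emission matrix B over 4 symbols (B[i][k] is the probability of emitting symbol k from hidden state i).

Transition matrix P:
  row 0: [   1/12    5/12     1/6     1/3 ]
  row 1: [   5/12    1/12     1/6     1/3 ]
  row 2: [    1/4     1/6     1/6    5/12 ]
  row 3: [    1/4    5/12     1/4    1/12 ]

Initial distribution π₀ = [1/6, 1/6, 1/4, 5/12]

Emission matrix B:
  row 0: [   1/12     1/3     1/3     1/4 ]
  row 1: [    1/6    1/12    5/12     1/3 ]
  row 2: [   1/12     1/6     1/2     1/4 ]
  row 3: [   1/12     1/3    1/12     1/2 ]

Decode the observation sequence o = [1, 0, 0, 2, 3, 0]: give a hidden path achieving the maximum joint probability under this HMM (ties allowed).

path = [3, 1, 0, 1, 3, 1]

t=0: δ = [5.556e-02, 1.389e-02, 4.167e-02, 1.389e-01]  (obs o_0=1)
t=1: δ = [2.894e-03, 9.645e-03, 2.894e-03, 1.543e-03]  ψ = [3, 3, 3, 0]  (obs o_1=0)
t=2: δ = [3.349e-04, 2.009e-04, 1.340e-04, 2.679e-04]  ψ = [1, 0, 1, 1]  (obs o_2=0)
t=3: δ = [2.791e-05, 5.814e-05, 3.349e-05, 9.303e-06]  ψ = [1, 0, 3, 0]  (obs o_3=2)
t=4: δ = [6.056e-06, 3.876e-06, 2.423e-06, 9.690e-06]  ψ = [1, 0, 1, 1]  (obs o_4=3)
t=5: δ = [2.019e-07, 6.729e-07, 2.019e-07, 1.682e-07]  ψ = [3, 3, 3, 0]  (obs o_5=0)
backtrack: best end state = 1; path = [3, 1, 0, 1, 3, 1]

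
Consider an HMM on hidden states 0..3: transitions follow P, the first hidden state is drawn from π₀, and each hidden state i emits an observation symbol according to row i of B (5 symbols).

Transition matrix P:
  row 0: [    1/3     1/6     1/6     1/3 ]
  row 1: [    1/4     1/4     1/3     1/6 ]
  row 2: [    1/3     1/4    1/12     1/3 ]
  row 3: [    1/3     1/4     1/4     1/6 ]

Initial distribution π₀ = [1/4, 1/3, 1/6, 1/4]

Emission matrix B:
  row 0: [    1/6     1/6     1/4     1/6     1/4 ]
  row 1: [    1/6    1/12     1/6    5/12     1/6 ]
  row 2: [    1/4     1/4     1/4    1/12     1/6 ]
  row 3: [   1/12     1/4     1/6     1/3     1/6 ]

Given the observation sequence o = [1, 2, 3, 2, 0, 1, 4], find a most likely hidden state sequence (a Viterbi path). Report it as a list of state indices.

path = [3, 0, 3, 0, 0, 3, 0]

t=0: δ = [4.167e-02, 2.778e-02, 4.167e-02, 6.250e-02]  (obs o_0=1)
t=1: δ = [5.208e-03, 2.604e-03, 3.906e-03, 2.315e-03]  ψ = [3, 3, 3, 0]  (obs o_1=2)
t=2: δ = [2.894e-04, 4.069e-04, 7.234e-05, 5.787e-04]  ψ = [0, 2, 0, 0]  (obs o_2=3)
t=3: δ = [4.823e-05, 2.411e-05, 3.617e-05, 1.608e-05]  ψ = [3, 3, 3, 0]  (obs o_3=2)
t=4: δ = [2.679e-06, 1.507e-06, 2.009e-06, 1.340e-06]  ψ = [0, 2, 0, 0]  (obs o_4=0)
t=5: δ = [1.488e-07, 4.186e-08, 1.256e-07, 2.233e-07]  ψ = [0, 2, 1, 0]  (obs o_5=1)
t=6: δ = [1.861e-08, 9.303e-09, 9.303e-09, 8.269e-09]  ψ = [3, 3, 3, 0]  (obs o_6=4)
backtrack: best end state = 0; path = [3, 0, 3, 0, 0, 3, 0]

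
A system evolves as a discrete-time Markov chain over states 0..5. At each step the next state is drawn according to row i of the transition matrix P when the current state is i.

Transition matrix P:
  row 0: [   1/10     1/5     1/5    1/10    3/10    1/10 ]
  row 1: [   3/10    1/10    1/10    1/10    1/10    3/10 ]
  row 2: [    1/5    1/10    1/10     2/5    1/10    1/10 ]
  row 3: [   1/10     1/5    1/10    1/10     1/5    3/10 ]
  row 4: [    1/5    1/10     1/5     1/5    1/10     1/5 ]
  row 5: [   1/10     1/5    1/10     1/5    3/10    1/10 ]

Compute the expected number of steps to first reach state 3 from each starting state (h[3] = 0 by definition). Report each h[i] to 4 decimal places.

h = [5.5160, 5.6632, 4.0902, 0.0000, 5.0099, 5.1069]

First-step conditioning: h[3] = 0; for i ≠ 3, h[i] = 1 + Σ_k P[i][k]·h[k].
  h[0] = 1 + 1/10·h[0] + 1/5·h[1] + 1/5·h[2] + 3/10·h[4] + 1/10·h[5]
  h[1] = 1 + 3/10·h[0] + 1/10·h[1] + 1/10·h[2] + 1/10·h[4] + 3/10·h[5]
  h[2] = 1 + 1/5·h[0] + 1/10·h[1] + 1/10·h[2] + 1/10·h[4] + 1/10·h[5]
  h[4] = 1 + 1/5·h[0] + 1/10·h[1] + 1/5·h[2] + 1/10·h[4] + 1/5·h[5]
  h[5] = 1 + 1/10·h[0] + 1/5·h[1] + 1/10·h[2] + 3/10·h[4] + 1/10·h[5]
Solving the 5×5 linear system over states ≠ 3 gives exactly h = [47200/8557, 48460/8557, 35000/8557, 0, 42870/8557, 43700/8557] (h[3] = 0 is the target).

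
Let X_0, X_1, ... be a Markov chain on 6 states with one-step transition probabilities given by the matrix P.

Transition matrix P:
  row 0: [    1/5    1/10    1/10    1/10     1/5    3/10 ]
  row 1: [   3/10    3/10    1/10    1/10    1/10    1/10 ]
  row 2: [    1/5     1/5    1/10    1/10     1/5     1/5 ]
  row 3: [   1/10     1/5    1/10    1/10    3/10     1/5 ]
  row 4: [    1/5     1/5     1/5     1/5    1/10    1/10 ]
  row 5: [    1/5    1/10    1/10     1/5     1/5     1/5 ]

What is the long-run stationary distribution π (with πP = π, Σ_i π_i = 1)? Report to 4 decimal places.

π = [0.2043, 0.1790, 0.1178, 0.1363, 0.1779, 0.1847]

Balance equations π_j = Σ_i π_i·P[i][j]:
  π_0 = 1/5·π_0 + 3/10·π_1 + 1/5·π_2 + 1/10·π_3 + 1/5·π_4 + 1/5·π_5
  π_1 = 1/10·π_0 + 3/10·π_1 + 1/5·π_2 + 1/5·π_3 + 1/5·π_4 + 1/10·π_5
  π_2 = 1/10·π_0 + 1/10·π_1 + 1/10·π_2 + 1/10·π_3 + 1/5·π_4 + 1/10·π_5
  π_3 = 1/10·π_0 + 1/10·π_1 + 1/10·π_2 + 1/10·π_3 + 1/5·π_4 + 1/5·π_5
  π_4 = 1/5·π_0 + 1/10·π_1 + 1/5·π_2 + 3/10·π_3 + 1/10·π_4 + 1/5·π_5
  normalize: π_0 + π_1 + π_2 + π_3 + π_4 + π_5 = 1
Solving the linear system gives exactly π = [4025/19704, 3527/19704, 2321/19704, 895/6568, 1753/9852, 455/2463].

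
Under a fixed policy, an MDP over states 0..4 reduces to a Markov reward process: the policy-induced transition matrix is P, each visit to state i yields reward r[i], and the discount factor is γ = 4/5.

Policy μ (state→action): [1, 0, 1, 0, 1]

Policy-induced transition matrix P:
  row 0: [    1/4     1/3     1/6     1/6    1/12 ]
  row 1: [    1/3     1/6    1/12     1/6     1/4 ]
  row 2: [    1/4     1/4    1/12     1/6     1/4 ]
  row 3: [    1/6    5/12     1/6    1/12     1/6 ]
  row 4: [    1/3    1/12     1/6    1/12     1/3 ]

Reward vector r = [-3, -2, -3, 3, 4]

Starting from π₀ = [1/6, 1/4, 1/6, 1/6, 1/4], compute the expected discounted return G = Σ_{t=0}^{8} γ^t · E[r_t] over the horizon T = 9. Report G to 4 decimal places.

t=0: π = [0.1667, 0.2500, 0.1667, 0.1667, 0.2500], E[r] = 0.0000, γ^t·E[r] = 0.000000, running G = 0.000000
t=1: π = [0.2778, 0.2292, 0.1319, 0.1319, 0.2292], E[r] = -0.3750, γ^t·E[r] = -0.300000, running G = -0.300000
t=2: π = [0.2772, 0.2378, 0.1366, 0.1366, 0.2118], E[r] = -0.4601, γ^t·E[r] = -0.294444, running G = -0.594444
t=3: π = [0.2761, 0.2407, 0.1355, 0.1376, 0.2101], E[r] = -0.4630, γ^t·E[r] = -0.237037, running G = -0.831481
t=4: π = [0.2761, 0.2409, 0.1353, 0.1377, 0.2100], E[r] = -0.4628, γ^t·E[r] = -0.189575, running G = -1.021057
t=5: π = [0.2761, 0.2409, 0.1353, 0.1377, 0.2100], E[r] = -0.4629, γ^t·E[r] = -0.151682, running G = -1.172739
t=6: π = [0.2761, 0.2409, 0.1353, 0.1377, 0.2100], E[r] = -0.4629, γ^t·E[r] = -0.121346, running G = -1.294085
t=7: π = [0.2761, 0.2409, 0.1353, 0.1377, 0.2100], E[r] = -0.4629, γ^t·E[r] = -0.097077, running G = -1.391163
t=8: π = [0.2761, 0.2409, 0.1353, 0.1377, 0.2100], E[r] = -0.4629, γ^t·E[r] = -0.077662, running G = -1.468824

G = -1.4688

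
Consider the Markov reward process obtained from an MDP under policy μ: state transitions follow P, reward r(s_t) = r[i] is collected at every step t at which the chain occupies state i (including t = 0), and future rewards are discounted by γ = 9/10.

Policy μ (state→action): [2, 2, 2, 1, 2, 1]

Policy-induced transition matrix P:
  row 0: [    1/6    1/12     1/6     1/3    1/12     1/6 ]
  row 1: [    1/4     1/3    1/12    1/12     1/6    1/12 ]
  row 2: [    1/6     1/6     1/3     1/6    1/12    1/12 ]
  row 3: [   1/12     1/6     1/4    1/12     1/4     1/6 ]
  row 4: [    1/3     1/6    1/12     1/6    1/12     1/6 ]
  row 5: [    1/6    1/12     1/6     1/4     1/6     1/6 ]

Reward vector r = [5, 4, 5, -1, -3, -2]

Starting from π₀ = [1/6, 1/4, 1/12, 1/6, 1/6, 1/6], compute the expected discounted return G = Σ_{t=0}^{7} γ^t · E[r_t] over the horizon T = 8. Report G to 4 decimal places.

t=0: π = [0.1667, 0.2500, 0.0833, 0.1667, 0.1667, 0.1667], E[r] = 1.2500, γ^t·E[r] = 1.250000, running G = 1.250000
t=1: π = [0.2014, 0.1806, 0.1597, 0.1736, 0.1458, 0.1389], E[r] = 1.6389, γ^t·E[r] = 1.475000, running G = 2.725000
t=2: π = [0.1916, 0.1684, 0.1806, 0.1823, 0.1389, 0.1383], E[r] = 1.6586, γ^t·E[r] = 1.343438, running G = 4.068438
t=3: π = [0.1887, 0.1672, 0.1863, 0.1809, 0.1393, 0.1376], E[r] = 1.6701, γ^t·E[r] = 1.217496, running G = 5.285934
t=4: π = [0.1887, 0.1674, 0.1873, 0.1806, 0.1389, 0.1372], E[r] = 1.6778, γ^t·E[r] = 1.100791, running G = 6.386724
t=5: π = [0.1887, 0.1674, 0.1874, 0.1806, 0.1388, 0.1371], E[r] = 1.6790, γ^t·E[r] = 0.991405, running G = 7.378129
t=6: π = [0.1887, 0.1674, 0.1874, 0.1805, 0.1388, 0.1371], E[r] = 1.6792, γ^t·E[r] = 0.892379, running G = 8.270508
t=7: π = [0.1887, 0.1674, 0.1874, 0.1805, 0.1388, 0.1371], E[r] = 1.6792, γ^t·E[r] = 0.803169, running G = 9.073677

G = 9.0737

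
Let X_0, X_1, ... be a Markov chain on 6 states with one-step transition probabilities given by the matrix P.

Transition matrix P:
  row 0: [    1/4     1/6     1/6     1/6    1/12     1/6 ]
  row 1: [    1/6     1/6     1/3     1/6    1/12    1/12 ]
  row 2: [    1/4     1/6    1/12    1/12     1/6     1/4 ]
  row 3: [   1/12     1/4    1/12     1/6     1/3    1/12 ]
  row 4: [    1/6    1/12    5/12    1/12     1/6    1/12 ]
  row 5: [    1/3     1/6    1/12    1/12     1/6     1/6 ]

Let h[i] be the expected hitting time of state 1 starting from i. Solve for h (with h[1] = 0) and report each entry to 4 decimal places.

First-step conditioning: h[1] = 0; for i ≠ 1, h[i] = 1 + Σ_k P[i][k]·h[k].
  h[0] = 1 + 1/4·h[0] + 1/6·h[2] + 1/6·h[3] + 1/12·h[4] + 1/6·h[5]
  h[2] = 1 + 1/4·h[0] + 1/12·h[2] + 1/12·h[3] + 1/6·h[4] + 1/4·h[5]
  h[3] = 1 + 1/12·h[0] + 1/12·h[2] + 1/6·h[3] + 1/3·h[4] + 1/12·h[5]
  h[4] = 1 + 1/6·h[0] + 5/12·h[2] + 1/12·h[3] + 1/6·h[4] + 1/12·h[5]
  h[5] = 1 + 1/3·h[0] + 1/12·h[2] + 1/12·h[3] + 1/6·h[4] + 1/6·h[5]
Solving the 5×5 linear system over states ≠ 1 gives exactly h = [82608/13573, 0, 83700/13573, 77592/13573, 90780/13573, 83616/13573] (h[1] = 0 is the target).

h = [6.0862, 0.0000, 6.1667, 5.7166, 6.6883, 6.1605]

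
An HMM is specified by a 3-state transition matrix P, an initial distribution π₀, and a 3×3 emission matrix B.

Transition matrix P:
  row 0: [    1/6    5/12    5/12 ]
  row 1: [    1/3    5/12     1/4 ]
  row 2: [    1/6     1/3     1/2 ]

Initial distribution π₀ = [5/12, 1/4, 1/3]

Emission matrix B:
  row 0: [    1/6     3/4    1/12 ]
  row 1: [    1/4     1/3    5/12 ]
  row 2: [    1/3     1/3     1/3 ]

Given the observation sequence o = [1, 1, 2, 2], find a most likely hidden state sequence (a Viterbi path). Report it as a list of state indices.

t=0: δ = [3.125e-01, 8.333e-02, 1.111e-01]  (obs o_0=1)
t=1: δ = [3.906e-02, 4.340e-02, 4.340e-02]  ψ = [0, 0, 0]  (obs o_1=1)
t=2: δ = [1.206e-03, 7.535e-03, 7.234e-03]  ψ = [1, 1, 2]  (obs o_2=2)
t=3: δ = [2.093e-04, 1.308e-03, 1.206e-03]  ψ = [1, 1, 2]  (obs o_3=2)
backtrack: best end state = 1; path = [0, 1, 1, 1]

path = [0, 1, 1, 1]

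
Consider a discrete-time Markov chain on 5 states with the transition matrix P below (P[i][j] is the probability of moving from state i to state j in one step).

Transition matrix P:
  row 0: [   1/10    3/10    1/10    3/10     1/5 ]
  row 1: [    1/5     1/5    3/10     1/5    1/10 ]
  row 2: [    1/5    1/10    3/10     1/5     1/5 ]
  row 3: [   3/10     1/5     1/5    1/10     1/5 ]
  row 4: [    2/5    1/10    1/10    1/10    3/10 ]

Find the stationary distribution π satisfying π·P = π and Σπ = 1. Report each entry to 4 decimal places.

Balance equations π_j = Σ_i π_i·P[i][j]:
  π_0 = 1/10·π_0 + 1/5·π_1 + 1/5·π_2 + 3/10·π_3 + 2/5·π_4
  π_1 = 3/10·π_0 + 1/5·π_1 + 1/10·π_2 + 1/5·π_3 + 1/10·π_4
  π_2 = 1/10·π_0 + 3/10·π_1 + 3/10·π_2 + 1/5·π_3 + 1/10·π_4
  π_3 = 3/10·π_0 + 1/5·π_1 + 1/5·π_2 + 1/10·π_3 + 1/10·π_4
  normalize: π_0 + π_1 + π_2 + π_3 + π_4 = 1
Solving the linear system gives exactly π = [765/3251, 598/3251, 631/3251, 601/3251, 656/3251].

π = [0.2353, 0.1839, 0.1941, 0.1849, 0.2018]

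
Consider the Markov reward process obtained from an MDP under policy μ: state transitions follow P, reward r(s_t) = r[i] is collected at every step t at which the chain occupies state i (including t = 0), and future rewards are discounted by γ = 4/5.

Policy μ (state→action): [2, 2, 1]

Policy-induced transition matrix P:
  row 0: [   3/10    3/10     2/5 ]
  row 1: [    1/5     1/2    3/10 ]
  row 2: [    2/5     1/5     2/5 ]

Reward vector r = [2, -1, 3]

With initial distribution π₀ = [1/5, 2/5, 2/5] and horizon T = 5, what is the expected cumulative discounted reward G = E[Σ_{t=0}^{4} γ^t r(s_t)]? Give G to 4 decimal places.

G = 4.4189

t=0: π = [0.2000, 0.4000, 0.4000], E[r] = 1.2000, γ^t·E[r] = 1.200000, running G = 1.200000
t=1: π = [0.3000, 0.3400, 0.3600], E[r] = 1.3400, γ^t·E[r] = 1.072000, running G = 2.272000
t=2: π = [0.3020, 0.3320, 0.3660], E[r] = 1.3700, γ^t·E[r] = 0.876800, running G = 3.148800
t=3: π = [0.3034, 0.3298, 0.3668], E[r] = 1.3774, γ^t·E[r] = 0.705229, running G = 3.854029
t=4: π = [0.3037, 0.3293, 0.3670], E[r] = 1.3792, γ^t·E[r] = 0.564912, running G = 4.418941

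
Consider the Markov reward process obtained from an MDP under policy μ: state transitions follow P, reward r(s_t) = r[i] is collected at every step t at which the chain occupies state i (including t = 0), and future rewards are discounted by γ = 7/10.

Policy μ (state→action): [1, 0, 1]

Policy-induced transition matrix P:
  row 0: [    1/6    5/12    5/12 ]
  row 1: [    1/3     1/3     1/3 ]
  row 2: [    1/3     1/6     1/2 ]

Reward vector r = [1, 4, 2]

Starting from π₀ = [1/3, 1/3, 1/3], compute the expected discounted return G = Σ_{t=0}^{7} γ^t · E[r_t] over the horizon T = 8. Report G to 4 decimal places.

t=0: π = [0.3333, 0.3333, 0.3333], E[r] = 2.3333, γ^t·E[r] = 2.333333, running G = 2.333333
t=1: π = [0.2778, 0.3056, 0.4167], E[r] = 2.3333, γ^t·E[r] = 1.633333, running G = 3.966667
t=2: π = [0.2870, 0.2870, 0.4259], E[r] = 2.2870, γ^t·E[r] = 1.120648, running G = 5.087315
t=3: π = [0.2855, 0.2863, 0.4282], E[r] = 2.2870, γ^t·E[r] = 0.784454, running G = 5.871769
t=4: π = [0.2858, 0.2858, 0.4285], E[r] = 2.2858, γ^t·E[r] = 0.548809, running G = 6.420577
t=5: π = [0.2857, 0.2857, 0.4286], E[r] = 2.2858, γ^t·E[r] = 0.384166, running G = 6.804744
t=6: π = [0.2857, 0.2857, 0.4286], E[r] = 2.2857, γ^t·E[r] = 0.268912, running G = 7.073656
t=7: π = [0.2857, 0.2857, 0.4286], E[r] = 2.2857, γ^t·E[r] = 0.188238, running G = 7.261894

G = 7.2619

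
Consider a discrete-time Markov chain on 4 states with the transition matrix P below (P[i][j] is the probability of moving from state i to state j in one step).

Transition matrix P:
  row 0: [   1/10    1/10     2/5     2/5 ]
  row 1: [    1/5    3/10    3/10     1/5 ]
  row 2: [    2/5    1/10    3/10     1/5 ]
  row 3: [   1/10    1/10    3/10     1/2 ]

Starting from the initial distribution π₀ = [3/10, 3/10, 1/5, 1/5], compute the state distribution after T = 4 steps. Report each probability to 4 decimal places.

t=0: π = [0.3000, 0.3000, 0.2000, 0.2000]
t=1: π = [0.1900, 0.1600, 0.3300, 0.3200]
t=2: π = [0.2150, 0.1320, 0.3190, 0.3340]
t=3: π = [0.2089, 0.1264, 0.3215, 0.3432]
t=4: π = [0.2091, 0.1253, 0.3209, 0.3447]

π = [0.2091, 0.1253, 0.3209, 0.3447]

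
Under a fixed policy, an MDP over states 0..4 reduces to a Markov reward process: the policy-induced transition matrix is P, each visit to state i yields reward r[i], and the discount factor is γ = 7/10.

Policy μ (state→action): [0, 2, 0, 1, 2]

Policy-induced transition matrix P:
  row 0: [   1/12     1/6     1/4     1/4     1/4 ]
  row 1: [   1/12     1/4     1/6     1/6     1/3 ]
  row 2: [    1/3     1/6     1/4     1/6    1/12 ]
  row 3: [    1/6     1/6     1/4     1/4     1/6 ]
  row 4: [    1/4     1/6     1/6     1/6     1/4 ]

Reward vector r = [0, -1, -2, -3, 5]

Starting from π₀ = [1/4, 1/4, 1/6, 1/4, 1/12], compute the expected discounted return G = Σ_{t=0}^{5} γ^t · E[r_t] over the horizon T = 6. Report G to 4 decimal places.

t=0: π = [0.2500, 0.2500, 0.1667, 0.2500, 0.0833], E[r] = -0.9167, γ^t·E[r] = -0.916667, running G = -0.916667
t=1: π = [0.1597, 0.1875, 0.2222, 0.2083, 0.2222], E[r] = -0.1458, γ^t·E[r] = -0.102083, running G = -1.018750
t=2: π = [0.1933, 0.1823, 0.2159, 0.1973, 0.2112], E[r] = -0.1499, γ^t·E[r] = -0.073443, running G = -1.092193
t=3: π = [0.1889, 0.1819, 0.2172, 0.1992, 0.2128], E[r] = -0.1501, γ^t·E[r] = -0.051476, running G = -1.143670
t=4: π = [0.1897, 0.1818, 0.2171, 0.1990, 0.2124], E[r] = -0.1513, γ^t·E[r] = -0.036335, running G = -1.180004
t=5: π = [0.1896, 0.1818, 0.2172, 0.1991, 0.2124], E[r] = -0.1514, γ^t·E[r] = -0.025445, running G = -1.205449

G = -1.2054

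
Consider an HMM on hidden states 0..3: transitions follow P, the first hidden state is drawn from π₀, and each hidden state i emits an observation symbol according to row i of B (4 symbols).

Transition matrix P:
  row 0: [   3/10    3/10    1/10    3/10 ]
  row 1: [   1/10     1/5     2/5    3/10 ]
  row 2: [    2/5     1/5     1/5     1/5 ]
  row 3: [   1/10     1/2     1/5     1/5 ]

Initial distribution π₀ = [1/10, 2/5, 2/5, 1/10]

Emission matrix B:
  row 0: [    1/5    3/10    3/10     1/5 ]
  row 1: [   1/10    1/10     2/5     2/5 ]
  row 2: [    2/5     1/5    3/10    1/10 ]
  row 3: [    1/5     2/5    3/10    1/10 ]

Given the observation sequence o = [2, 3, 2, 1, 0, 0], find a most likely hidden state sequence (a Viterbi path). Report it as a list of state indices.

path = [2, 0, 1, 3, 1, 2]

t=0: δ = [3.000e-02, 1.600e-01, 1.200e-01, 3.000e-02]  (obs o_0=2)
t=1: δ = [9.600e-03, 1.280e-02, 6.400e-03, 4.800e-03]  ψ = [2, 1, 1, 1]  (obs o_1=3)
t=2: δ = [8.640e-04, 1.152e-03, 1.536e-03, 1.152e-03]  ψ = [0, 0, 1, 1]  (obs o_2=2)
t=3: δ = [1.843e-04, 5.760e-05, 9.216e-05, 1.382e-04]  ψ = [2, 3, 1, 1]  (obs o_3=1)
t=4: δ = [1.106e-05, 6.912e-06, 1.106e-05, 1.106e-05]  ψ = [0, 3, 3, 0]  (obs o_4=0)
t=5: δ = [8.847e-07, 5.530e-07, 1.106e-06, 6.636e-07]  ψ = [2, 3, 1, 0]  (obs o_5=0)
backtrack: best end state = 2; path = [2, 0, 1, 3, 1, 2]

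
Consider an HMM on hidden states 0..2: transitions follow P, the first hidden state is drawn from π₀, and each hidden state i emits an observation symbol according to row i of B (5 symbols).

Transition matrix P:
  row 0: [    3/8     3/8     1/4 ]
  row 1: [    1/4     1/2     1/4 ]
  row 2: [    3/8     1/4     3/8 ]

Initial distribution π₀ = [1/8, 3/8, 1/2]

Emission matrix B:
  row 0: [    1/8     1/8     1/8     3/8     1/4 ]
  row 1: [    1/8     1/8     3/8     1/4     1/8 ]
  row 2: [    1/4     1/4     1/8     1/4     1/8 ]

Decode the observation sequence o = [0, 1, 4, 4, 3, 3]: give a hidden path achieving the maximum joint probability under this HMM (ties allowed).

path = [2, 2, 0, 0, 0, 0]

t=0: δ = [1.562e-02, 4.688e-02, 1.250e-01]  (obs o_0=0)
t=1: δ = [5.859e-03, 3.906e-03, 1.172e-02]  ψ = [2, 2, 2]  (obs o_1=1)
t=2: δ = [1.099e-03, 3.662e-04, 5.493e-04]  ψ = [2, 2, 2]  (obs o_2=4)
t=3: δ = [1.030e-04, 5.150e-05, 3.433e-05]  ψ = [0, 0, 0]  (obs o_3=4)
t=4: δ = [1.448e-05, 9.656e-06, 6.437e-06]  ψ = [0, 0, 0]  (obs o_4=3)
t=5: δ = [2.037e-06, 1.358e-06, 9.052e-07]  ψ = [0, 0, 0]  (obs o_5=3)
backtrack: best end state = 0; path = [2, 2, 0, 0, 0, 0]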